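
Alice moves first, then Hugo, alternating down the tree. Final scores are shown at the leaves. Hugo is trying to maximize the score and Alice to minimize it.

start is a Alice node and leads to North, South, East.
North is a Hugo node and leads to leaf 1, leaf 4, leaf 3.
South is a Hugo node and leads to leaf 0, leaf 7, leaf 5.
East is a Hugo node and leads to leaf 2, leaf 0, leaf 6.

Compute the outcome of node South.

7

South (Hugo): max(0, 7, 5) = 7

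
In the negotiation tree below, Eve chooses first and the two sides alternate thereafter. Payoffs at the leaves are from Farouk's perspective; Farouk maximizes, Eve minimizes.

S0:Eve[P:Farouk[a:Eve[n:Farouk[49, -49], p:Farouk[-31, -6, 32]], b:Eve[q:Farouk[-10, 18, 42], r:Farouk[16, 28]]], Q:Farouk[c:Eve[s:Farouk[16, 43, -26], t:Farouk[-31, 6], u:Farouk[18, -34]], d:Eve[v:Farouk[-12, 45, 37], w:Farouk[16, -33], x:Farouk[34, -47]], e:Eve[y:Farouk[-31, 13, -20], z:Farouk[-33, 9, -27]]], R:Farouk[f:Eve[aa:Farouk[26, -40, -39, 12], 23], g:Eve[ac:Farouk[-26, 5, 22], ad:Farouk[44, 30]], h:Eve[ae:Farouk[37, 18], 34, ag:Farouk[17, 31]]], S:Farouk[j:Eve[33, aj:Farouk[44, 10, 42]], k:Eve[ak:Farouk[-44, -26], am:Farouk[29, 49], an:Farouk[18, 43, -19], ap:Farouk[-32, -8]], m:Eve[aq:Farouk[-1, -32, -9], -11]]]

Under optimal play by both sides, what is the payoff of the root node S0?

16

n (Farouk): max(49, -49) = 49
p (Farouk): max(-31, -6, 32) = 32
a (Eve): min(49, 32) = 32
q (Farouk): max(-10, 18, 42) = 42
r (Farouk): max(16, 28) = 28
b (Eve): min(42, 28) = 28
P (Farouk): max(32, 28) = 32
s (Farouk): max(16, 43, -26) = 43
t (Farouk): max(-31, 6) = 6
u (Farouk): max(18, -34) = 18
c (Eve): min(43, 6, 18) = 6
v (Farouk): max(-12, 45, 37) = 45
w (Farouk): max(16, -33) = 16
x (Farouk): max(34, -47) = 34
d (Eve): min(45, 16, 34) = 16
y (Farouk): max(-31, 13, -20) = 13
z (Farouk): max(-33, 9, -27) = 9
e (Eve): min(13, 9) = 9
Q (Farouk): max(6, 16, 9) = 16
aa (Farouk): max(26, -40, -39, 12) = 26
f (Eve): min(26, 23) = 23
ac (Farouk): max(-26, 5, 22) = 22
ad (Farouk): max(44, 30) = 44
g (Eve): min(22, 44) = 22
ae (Farouk): max(37, 18) = 37
ag (Farouk): max(17, 31) = 31
h (Eve): min(37, 34, 31) = 31
R (Farouk): max(23, 22, 31) = 31
aj (Farouk): max(44, 10, 42) = 44
j (Eve): min(33, 44) = 33
ak (Farouk): max(-44, -26) = -26
am (Farouk): max(29, 49) = 49
an (Farouk): max(18, 43, -19) = 43
ap (Farouk): max(-32, -8) = -8
k (Eve): min(-26, 49, 43, -8) = -26
aq (Farouk): max(-1, -32, -9) = -1
m (Eve): min(-1, -11) = -11
S (Farouk): max(33, -26, -11) = 33
S0 (Eve): min(32, 16, 31, 33) = 16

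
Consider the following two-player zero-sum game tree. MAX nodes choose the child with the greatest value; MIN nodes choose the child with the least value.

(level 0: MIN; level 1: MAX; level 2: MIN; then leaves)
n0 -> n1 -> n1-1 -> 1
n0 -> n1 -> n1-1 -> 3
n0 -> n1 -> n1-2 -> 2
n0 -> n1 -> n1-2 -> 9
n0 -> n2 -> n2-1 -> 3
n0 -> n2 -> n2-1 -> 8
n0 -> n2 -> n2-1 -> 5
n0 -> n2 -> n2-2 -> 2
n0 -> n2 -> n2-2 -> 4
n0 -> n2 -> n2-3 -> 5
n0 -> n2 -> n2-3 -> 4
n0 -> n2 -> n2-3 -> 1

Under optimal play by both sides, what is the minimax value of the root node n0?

n1-1 (MIN): min(1, 3) = 1
n1-2 (MIN): min(2, 9) = 2
n1 (MAX): max(1, 2) = 2
n2-1 (MIN): min(3, 8, 5) = 3
n2-2 (MIN): min(2, 4) = 2
n2-3 (MIN): min(5, 4, 1) = 1
n2 (MAX): max(3, 2, 1) = 3
n0 (MIN): min(2, 3) = 2

2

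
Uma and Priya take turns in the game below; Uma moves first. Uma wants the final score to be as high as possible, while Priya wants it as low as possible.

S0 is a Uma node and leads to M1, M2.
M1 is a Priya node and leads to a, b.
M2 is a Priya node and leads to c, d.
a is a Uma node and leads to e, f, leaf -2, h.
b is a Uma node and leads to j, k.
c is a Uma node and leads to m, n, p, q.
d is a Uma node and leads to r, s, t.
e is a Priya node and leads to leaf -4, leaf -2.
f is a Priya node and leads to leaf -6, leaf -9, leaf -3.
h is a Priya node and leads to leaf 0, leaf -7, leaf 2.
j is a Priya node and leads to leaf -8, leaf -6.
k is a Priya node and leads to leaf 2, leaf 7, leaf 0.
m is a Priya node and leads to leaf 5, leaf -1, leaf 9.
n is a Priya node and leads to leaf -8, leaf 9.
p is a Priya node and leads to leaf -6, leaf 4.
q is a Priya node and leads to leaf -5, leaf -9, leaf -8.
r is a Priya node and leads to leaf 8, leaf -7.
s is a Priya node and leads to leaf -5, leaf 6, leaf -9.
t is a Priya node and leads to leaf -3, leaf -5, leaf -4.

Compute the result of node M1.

e (Priya): min(-4, -2) = -4
f (Priya): min(-6, -9, -3) = -9
h (Priya): min(0, -7, 2) = -7
a (Uma): max(-4, -9, -2, -7) = -2
j (Priya): min(-8, -6) = -8
k (Priya): min(2, 7, 0) = 0
b (Uma): max(-8, 0) = 0
M1 (Priya): min(-2, 0) = -2

-2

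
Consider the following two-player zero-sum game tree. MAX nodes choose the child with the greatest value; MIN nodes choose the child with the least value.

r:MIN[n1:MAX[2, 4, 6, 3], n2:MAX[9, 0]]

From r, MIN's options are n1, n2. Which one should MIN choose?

n1

n1 (MAX): max(2, 4, 6, 3) = 6
n2 (MAX): max(9, 0) = 9
r (MIN): min(6, 9) = 6
MIN at r wants the lowest of {n1=6, n2=9}, so chooses n1.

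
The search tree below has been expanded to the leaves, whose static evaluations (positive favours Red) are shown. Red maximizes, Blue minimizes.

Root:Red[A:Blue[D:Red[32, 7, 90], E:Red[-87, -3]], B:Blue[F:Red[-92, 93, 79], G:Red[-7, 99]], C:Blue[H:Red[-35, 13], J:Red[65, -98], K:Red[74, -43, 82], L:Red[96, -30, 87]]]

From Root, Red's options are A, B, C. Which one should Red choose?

D (Red): max(32, 7, 90) = 90
E (Red): max(-87, -3) = -3
A (Blue): min(90, -3) = -3
F (Red): max(-92, 93, 79) = 93
G (Red): max(-7, 99) = 99
B (Blue): min(93, 99) = 93
H (Red): max(-35, 13) = 13
J (Red): max(65, -98) = 65
K (Red): max(74, -43, 82) = 82
L (Red): max(96, -30, 87) = 96
C (Blue): min(13, 65, 82, 96) = 13
Root (Red): max(-3, 93, 13) = 93
Red at Root wants the highest of {A=-3, B=93, C=13}, so chooses B.

B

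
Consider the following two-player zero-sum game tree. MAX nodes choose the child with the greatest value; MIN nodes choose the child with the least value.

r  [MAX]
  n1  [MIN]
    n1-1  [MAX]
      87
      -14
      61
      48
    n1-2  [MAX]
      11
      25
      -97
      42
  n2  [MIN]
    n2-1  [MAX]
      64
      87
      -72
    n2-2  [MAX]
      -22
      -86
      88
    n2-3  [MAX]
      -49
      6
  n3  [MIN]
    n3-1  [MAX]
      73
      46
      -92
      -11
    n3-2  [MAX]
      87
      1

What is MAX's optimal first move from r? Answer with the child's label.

n1-1 (MAX): max(87, -14, 61, 48) = 87
n1-2 (MAX): max(11, 25, -97, 42) = 42
n1 (MIN): min(87, 42) = 42
n2-1 (MAX): max(64, 87, -72) = 87
n2-2 (MAX): max(-22, -86, 88) = 88
n2-3 (MAX): max(-49, 6) = 6
n2 (MIN): min(87, 88, 6) = 6
n3-1 (MAX): max(73, 46, -92, -11) = 73
n3-2 (MAX): max(87, 1) = 87
n3 (MIN): min(73, 87) = 73
r (MAX): max(42, 6, 73) = 73
MAX at r wants the highest of {n1=42, n2=6, n3=73}, so chooses n3.

n3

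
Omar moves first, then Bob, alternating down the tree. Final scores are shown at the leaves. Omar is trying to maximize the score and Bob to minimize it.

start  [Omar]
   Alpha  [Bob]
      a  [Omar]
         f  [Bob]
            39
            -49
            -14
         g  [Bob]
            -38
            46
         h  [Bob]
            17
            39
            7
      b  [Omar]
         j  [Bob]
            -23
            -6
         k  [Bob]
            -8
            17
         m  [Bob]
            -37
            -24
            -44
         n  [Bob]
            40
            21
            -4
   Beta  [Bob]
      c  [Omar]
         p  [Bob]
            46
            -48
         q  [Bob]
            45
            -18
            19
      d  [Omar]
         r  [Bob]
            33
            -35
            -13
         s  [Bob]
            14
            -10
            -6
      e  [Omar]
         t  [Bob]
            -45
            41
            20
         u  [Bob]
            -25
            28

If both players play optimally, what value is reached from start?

f (Bob): min(39, -49, -14) = -49
g (Bob): min(-38, 46) = -38
h (Bob): min(17, 39, 7) = 7
a (Omar): max(-49, -38, 7) = 7
j (Bob): min(-23, -6) = -23
k (Bob): min(-8, 17) = -8
m (Bob): min(-37, -24, -44) = -44
n (Bob): min(40, 21, -4) = -4
b (Omar): max(-23, -8, -44, -4) = -4
Alpha (Bob): min(7, -4) = -4
p (Bob): min(46, -48) = -48
q (Bob): min(45, -18, 19) = -18
c (Omar): max(-48, -18) = -18
r (Bob): min(33, -35, -13) = -35
s (Bob): min(14, -10, -6) = -10
d (Omar): max(-35, -10) = -10
t (Bob): min(-45, 41, 20) = -45
u (Bob): min(-25, 28) = -25
e (Omar): max(-45, -25) = -25
Beta (Bob): min(-18, -10, -25) = -25
start (Omar): max(-4, -25) = -4

-4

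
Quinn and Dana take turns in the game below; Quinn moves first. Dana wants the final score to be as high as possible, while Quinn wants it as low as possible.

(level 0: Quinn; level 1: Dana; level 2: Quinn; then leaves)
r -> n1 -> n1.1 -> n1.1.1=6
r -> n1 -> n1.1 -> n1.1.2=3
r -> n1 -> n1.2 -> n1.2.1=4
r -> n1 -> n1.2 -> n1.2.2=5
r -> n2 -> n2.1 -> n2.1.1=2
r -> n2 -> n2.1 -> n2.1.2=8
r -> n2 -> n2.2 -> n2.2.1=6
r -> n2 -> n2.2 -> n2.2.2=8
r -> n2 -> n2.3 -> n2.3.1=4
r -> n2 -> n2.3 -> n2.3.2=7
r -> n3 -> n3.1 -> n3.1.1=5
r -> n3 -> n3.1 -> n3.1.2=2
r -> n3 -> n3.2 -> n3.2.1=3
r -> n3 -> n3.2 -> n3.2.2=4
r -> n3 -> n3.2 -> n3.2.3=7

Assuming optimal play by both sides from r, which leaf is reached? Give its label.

n3.2.1

n1.1 (Quinn): min(6, 3) = 3
n1.2 (Quinn): min(4, 5) = 4
n1 (Dana): max(3, 4) = 4
n2.1 (Quinn): min(2, 8) = 2
n2.2 (Quinn): min(6, 8) = 6
n2.3 (Quinn): min(4, 7) = 4
n2 (Dana): max(2, 6, 4) = 6
n3.1 (Quinn): min(5, 2) = 2
n3.2 (Quinn): min(3, 4, 7) = 3
n3 (Dana): max(2, 3) = 3
r (Quinn): min(4, 6, 3) = 3
At r, Quinn picks n3 (lowest: 3).
At n3, Dana picks n3.2 (highest: 3).
At n3.2, Quinn picks n3.2.1 (lowest: 3).
Terminal value 3.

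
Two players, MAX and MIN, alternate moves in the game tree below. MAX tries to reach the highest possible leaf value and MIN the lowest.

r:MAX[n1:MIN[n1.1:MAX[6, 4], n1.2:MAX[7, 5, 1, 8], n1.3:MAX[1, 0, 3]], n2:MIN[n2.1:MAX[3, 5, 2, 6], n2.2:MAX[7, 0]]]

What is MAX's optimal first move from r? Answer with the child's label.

n2

n1.1 (MAX): max(6, 4) = 6
n1.2 (MAX): max(7, 5, 1, 8) = 8
n1.3 (MAX): max(1, 0, 3) = 3
n1 (MIN): min(6, 8, 3) = 3
n2.1 (MAX): max(3, 5, 2, 6) = 6
n2.2 (MAX): max(7, 0) = 7
n2 (MIN): min(6, 7) = 6
r (MAX): max(3, 6) = 6
MAX at r wants the highest of {n1=3, n2=6}, so chooses n2.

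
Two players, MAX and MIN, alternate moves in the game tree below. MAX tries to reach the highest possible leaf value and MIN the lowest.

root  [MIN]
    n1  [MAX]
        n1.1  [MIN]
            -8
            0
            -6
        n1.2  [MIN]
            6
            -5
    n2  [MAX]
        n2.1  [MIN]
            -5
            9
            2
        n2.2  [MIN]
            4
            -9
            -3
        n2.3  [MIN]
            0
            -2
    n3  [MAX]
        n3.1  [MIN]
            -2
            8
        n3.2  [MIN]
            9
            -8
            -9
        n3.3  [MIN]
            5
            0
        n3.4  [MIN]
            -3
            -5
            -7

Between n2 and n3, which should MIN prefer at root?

n2.1 (MIN): min(-5, 9, 2) = -5
n2.2 (MIN): min(4, -9, -3) = -9
n2.3 (MIN): min(0, -2) = -2
n2 (MAX): max(-5, -9, -2) = -2
n3.1 (MIN): min(-2, 8) = -2
n3.2 (MIN): min(9, -8, -9) = -9
n3.3 (MIN): min(5, 0) = 0
n3.4 (MIN): min(-3, -5, -7) = -7
n3 (MAX): max(-2, -9, 0, -7) = 0
MIN prefers the lower value; n2=-2, n3=0. n2 is better since -2 < 0.

n2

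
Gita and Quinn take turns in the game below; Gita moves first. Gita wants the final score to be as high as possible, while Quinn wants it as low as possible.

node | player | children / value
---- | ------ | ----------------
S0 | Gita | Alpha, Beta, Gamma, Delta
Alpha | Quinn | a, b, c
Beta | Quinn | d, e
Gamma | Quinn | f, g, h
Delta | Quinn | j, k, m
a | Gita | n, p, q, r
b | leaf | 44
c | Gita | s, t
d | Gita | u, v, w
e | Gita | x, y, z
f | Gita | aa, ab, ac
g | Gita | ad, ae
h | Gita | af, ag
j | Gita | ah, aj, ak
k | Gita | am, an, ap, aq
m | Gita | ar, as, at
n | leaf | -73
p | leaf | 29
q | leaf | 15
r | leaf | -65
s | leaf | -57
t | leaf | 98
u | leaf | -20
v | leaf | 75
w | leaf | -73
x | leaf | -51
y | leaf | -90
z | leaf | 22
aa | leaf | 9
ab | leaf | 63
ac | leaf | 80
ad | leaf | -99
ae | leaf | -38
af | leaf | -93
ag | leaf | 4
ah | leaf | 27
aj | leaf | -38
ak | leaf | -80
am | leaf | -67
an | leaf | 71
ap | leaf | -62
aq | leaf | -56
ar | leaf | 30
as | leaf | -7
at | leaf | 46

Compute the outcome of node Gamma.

f (Gita): max(9, 63, 80) = 80
g (Gita): max(-99, -38) = -38
h (Gita): max(-93, 4) = 4
Gamma (Quinn): min(80, -38, 4) = -38

-38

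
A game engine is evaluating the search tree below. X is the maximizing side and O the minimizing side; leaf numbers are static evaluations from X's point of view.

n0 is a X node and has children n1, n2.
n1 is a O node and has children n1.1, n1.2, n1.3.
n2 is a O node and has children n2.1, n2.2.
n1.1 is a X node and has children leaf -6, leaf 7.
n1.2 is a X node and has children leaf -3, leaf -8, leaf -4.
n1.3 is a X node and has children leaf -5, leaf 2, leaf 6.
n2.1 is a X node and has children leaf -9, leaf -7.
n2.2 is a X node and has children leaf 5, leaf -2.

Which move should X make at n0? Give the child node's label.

n1

n1.1 (X): max(-6, 7) = 7
n1.2 (X): max(-3, -8, -4) = -3
n1.3 (X): max(-5, 2, 6) = 6
n1 (O): min(7, -3, 6) = -3
n2.1 (X): max(-9, -7) = -7
n2.2 (X): max(5, -2) = 5
n2 (O): min(-7, 5) = -7
n0 (X): max(-3, -7) = -3
X at n0 wants the highest of {n1=-3, n2=-7}, so chooses n1.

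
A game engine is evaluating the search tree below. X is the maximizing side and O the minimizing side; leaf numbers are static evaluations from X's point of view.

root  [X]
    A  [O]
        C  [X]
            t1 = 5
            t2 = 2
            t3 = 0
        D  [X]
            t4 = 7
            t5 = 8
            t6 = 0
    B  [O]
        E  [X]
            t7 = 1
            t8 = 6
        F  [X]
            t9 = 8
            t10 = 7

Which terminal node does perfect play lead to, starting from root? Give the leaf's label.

C (X): max(5, 2, 0) = 5
D (X): max(7, 8, 0) = 8
A (O): min(5, 8) = 5
E (X): max(1, 6) = 6
F (X): max(8, 7) = 8
B (O): min(6, 8) = 6
root (X): max(5, 6) = 6
At root, X picks B (highest: 6).
At B, O picks E (lowest: 6).
At E, X picks t8 (highest: 6).
Terminal value 6.

t8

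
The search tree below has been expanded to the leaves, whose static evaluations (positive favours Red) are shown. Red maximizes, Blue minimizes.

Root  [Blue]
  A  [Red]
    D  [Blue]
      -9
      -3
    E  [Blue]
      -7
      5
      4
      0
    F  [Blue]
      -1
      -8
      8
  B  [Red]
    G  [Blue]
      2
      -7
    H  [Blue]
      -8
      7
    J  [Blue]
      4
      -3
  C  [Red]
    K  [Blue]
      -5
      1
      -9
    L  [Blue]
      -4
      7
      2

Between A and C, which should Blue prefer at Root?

A

D (Blue): min(-9, -3) = -9
E (Blue): min(-7, 5, 4, 0) = -7
F (Blue): min(-1, -8, 8) = -8
A (Red): max(-9, -7, -8) = -7
K (Blue): min(-5, 1, -9) = -9
L (Blue): min(-4, 7, 2) = -4
C (Red): max(-9, -4) = -4
Blue prefers the lower value; A=-7, C=-4. A is better since -7 < -4.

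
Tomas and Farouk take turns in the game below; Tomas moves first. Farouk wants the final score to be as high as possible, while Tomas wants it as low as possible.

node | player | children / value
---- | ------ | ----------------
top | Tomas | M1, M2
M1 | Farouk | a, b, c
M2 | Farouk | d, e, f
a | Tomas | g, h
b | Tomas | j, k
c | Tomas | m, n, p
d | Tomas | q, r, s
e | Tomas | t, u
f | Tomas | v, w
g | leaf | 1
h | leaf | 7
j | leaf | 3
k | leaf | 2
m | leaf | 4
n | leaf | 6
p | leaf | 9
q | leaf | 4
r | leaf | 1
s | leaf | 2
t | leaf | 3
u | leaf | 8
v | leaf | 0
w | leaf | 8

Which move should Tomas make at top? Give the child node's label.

M2

a (Tomas): min(1, 7) = 1
b (Tomas): min(3, 2) = 2
c (Tomas): min(4, 6, 9) = 4
M1 (Farouk): max(1, 2, 4) = 4
d (Tomas): min(4, 1, 2) = 1
e (Tomas): min(3, 8) = 3
f (Tomas): min(0, 8) = 0
M2 (Farouk): max(1, 3, 0) = 3
top (Tomas): min(4, 3) = 3
Tomas at top wants the lowest of {M1=4, M2=3}, so chooses M2.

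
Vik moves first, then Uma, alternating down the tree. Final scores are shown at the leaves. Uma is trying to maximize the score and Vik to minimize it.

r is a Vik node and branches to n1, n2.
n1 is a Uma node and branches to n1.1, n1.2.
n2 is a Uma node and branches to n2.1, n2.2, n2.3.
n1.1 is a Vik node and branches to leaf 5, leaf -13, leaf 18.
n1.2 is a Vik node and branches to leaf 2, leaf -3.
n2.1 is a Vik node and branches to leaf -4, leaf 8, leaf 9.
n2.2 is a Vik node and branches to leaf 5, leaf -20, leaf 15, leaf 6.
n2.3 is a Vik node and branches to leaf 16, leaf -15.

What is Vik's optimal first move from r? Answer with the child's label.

n1.1 (Vik): min(5, -13, 18) = -13
n1.2 (Vik): min(2, -3) = -3
n1 (Uma): max(-13, -3) = -3
n2.1 (Vik): min(-4, 8, 9) = -4
n2.2 (Vik): min(5, -20, 15, 6) = -20
n2.3 (Vik): min(16, -15) = -15
n2 (Uma): max(-4, -20, -15) = -4
r (Vik): min(-3, -4) = -4
Vik at r wants the lowest of {n1=-3, n2=-4}, so chooses n2.

n2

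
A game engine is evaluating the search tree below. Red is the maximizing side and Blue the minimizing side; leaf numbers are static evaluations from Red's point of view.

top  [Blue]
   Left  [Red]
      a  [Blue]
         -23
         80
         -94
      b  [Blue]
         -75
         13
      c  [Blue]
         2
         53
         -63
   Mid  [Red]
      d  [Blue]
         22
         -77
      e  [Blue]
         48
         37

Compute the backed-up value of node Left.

a (Blue): min(-23, 80, -94) = -94
b (Blue): min(-75, 13) = -75
c (Blue): min(2, 53, -63) = -63
Left (Red): max(-94, -75, -63) = -63

-63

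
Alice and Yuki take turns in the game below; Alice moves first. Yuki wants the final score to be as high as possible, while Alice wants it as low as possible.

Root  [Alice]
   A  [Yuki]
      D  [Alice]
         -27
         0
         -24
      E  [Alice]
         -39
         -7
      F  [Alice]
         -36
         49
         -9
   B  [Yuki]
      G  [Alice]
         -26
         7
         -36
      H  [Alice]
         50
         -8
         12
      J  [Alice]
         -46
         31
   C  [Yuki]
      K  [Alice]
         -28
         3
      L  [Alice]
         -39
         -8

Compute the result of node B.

-8

G (Alice): min(-26, 7, -36) = -36
H (Alice): min(50, -8, 12) = -8
J (Alice): min(-46, 31) = -46
B (Yuki): max(-36, -8, -46) = -8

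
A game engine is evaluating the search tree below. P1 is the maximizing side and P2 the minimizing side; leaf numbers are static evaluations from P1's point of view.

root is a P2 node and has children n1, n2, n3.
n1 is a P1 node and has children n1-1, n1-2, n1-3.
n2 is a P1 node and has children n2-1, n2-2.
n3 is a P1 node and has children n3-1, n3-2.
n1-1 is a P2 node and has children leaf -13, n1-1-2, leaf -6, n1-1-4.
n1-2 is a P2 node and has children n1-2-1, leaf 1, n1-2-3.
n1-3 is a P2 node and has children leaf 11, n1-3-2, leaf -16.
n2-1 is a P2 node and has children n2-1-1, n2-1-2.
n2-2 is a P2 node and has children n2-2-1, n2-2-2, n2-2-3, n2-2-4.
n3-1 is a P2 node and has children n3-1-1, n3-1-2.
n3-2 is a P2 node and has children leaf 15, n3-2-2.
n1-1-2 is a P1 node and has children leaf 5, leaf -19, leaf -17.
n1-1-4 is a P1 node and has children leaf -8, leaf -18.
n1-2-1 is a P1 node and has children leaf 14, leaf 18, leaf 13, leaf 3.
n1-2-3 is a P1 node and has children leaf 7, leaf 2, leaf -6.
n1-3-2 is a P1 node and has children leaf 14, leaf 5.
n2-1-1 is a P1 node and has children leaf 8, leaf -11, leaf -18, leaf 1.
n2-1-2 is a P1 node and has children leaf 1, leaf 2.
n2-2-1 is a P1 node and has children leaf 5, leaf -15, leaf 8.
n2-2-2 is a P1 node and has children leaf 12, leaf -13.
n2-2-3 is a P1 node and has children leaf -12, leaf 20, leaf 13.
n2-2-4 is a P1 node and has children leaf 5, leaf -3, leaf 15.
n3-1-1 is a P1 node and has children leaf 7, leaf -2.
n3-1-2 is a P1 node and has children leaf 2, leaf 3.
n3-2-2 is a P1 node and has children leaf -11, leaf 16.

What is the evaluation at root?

n1-1-2 (P1): max(5, -19, -17) = 5
n1-1-4 (P1): max(-8, -18) = -8
n1-1 (P2): min(-13, 5, -6, -8) = -13
n1-2-1 (P1): max(14, 18, 13, 3) = 18
n1-2-3 (P1): max(7, 2, -6) = 7
n1-2 (P2): min(18, 1, 7) = 1
n1-3-2 (P1): max(14, 5) = 14
n1-3 (P2): min(11, 14, -16) = -16
n1 (P1): max(-13, 1, -16) = 1
n2-1-1 (P1): max(8, -11, -18, 1) = 8
n2-1-2 (P1): max(1, 2) = 2
n2-1 (P2): min(8, 2) = 2
n2-2-1 (P1): max(5, -15, 8) = 8
n2-2-2 (P1): max(12, -13) = 12
n2-2-3 (P1): max(-12, 20, 13) = 20
n2-2-4 (P1): max(5, -3, 15) = 15
n2-2 (P2): min(8, 12, 20, 15) = 8
n2 (P1): max(2, 8) = 8
n3-1-1 (P1): max(7, -2) = 7
n3-1-2 (P1): max(2, 3) = 3
n3-1 (P2): min(7, 3) = 3
n3-2-2 (P1): max(-11, 16) = 16
n3-2 (P2): min(15, 16) = 15
n3 (P1): max(3, 15) = 15
root (P2): min(1, 8, 15) = 1

1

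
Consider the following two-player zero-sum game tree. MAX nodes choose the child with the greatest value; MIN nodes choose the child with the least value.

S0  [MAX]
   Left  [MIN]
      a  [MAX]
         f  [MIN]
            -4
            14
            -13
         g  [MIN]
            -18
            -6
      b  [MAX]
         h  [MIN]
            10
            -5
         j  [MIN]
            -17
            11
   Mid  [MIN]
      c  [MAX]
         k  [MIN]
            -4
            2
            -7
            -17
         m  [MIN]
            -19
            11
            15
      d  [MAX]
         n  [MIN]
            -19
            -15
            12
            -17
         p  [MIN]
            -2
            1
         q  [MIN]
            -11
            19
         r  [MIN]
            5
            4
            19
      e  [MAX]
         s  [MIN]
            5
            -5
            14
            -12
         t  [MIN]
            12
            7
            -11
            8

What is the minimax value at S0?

f (MIN): min(-4, 14, -13) = -13
g (MIN): min(-18, -6) = -18
a (MAX): max(-13, -18) = -13
h (MIN): min(10, -5) = -5
j (MIN): min(-17, 11) = -17
b (MAX): max(-5, -17) = -5
Left (MIN): min(-13, -5) = -13
k (MIN): min(-4, 2, -7, -17) = -17
m (MIN): min(-19, 11, 15) = -19
c (MAX): max(-17, -19) = -17
n (MIN): min(-19, -15, 12, -17) = -19
p (MIN): min(-2, 1) = -2
q (MIN): min(-11, 19) = -11
r (MIN): min(5, 4, 19) = 4
d (MAX): max(-19, -2, -11, 4) = 4
s (MIN): min(5, -5, 14, -12) = -12
t (MIN): min(12, 7, -11, 8) = -11
e (MAX): max(-12, -11) = -11
Mid (MIN): min(-17, 4, -11) = -17
S0 (MAX): max(-13, -17) = -13

-13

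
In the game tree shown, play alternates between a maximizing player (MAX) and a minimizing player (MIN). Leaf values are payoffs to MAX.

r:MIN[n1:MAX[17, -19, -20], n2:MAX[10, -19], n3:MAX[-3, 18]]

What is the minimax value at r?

n1 (MAX): max(17, -19, -20) = 17
n2 (MAX): max(10, -19) = 10
n3 (MAX): max(-3, 18) = 18
r (MIN): min(17, 10, 18) = 10

10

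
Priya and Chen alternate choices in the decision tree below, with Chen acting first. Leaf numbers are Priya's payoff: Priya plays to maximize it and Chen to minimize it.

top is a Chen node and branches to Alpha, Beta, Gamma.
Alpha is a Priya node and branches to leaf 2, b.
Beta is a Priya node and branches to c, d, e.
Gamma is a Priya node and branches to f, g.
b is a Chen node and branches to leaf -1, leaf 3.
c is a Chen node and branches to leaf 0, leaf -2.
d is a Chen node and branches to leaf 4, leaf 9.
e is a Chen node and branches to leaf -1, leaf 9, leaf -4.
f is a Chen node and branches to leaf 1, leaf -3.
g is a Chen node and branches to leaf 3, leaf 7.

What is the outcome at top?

b (Chen): min(-1, 3) = -1
Alpha (Priya): max(2, -1) = 2
c (Chen): min(0, -2) = -2
d (Chen): min(4, 9) = 4
e (Chen): min(-1, 9, -4) = -4
Beta (Priya): max(-2, 4, -4) = 4
f (Chen): min(1, -3) = -3
g (Chen): min(3, 7) = 3
Gamma (Priya): max(-3, 3) = 3
top (Chen): min(2, 4, 3) = 2

2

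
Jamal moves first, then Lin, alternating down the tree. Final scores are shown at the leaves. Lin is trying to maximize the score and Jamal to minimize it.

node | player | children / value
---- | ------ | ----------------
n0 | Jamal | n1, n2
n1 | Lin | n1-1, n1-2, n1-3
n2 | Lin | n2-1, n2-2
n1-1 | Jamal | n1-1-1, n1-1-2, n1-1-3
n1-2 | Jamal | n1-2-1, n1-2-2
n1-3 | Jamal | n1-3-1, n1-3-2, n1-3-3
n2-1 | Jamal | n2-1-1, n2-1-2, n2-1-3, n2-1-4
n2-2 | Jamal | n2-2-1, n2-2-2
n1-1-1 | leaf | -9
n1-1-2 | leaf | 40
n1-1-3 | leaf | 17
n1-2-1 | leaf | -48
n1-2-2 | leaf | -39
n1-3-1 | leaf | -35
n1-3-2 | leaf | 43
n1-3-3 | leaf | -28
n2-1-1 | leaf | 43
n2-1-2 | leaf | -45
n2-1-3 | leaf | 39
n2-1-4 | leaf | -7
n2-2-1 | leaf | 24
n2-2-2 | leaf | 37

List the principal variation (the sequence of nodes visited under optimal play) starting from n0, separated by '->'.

n0 -> n1 -> n1-1 -> n1-1-1

n1-1 (Jamal): min(-9, 40, 17) = -9
n1-2 (Jamal): min(-48, -39) = -48
n1-3 (Jamal): min(-35, 43, -28) = -35
n1 (Lin): max(-9, -48, -35) = -9
n2-1 (Jamal): min(43, -45, 39, -7) = -45
n2-2 (Jamal): min(24, 37) = 24
n2 (Lin): max(-45, 24) = 24
n0 (Jamal): min(-9, 24) = -9
At n0, Jamal picks n1 (lowest: -9).
At n1, Lin picks n1-1 (highest: -9).
At n1-1, Jamal picks n1-1-1 (lowest: -9).
Terminal value -9.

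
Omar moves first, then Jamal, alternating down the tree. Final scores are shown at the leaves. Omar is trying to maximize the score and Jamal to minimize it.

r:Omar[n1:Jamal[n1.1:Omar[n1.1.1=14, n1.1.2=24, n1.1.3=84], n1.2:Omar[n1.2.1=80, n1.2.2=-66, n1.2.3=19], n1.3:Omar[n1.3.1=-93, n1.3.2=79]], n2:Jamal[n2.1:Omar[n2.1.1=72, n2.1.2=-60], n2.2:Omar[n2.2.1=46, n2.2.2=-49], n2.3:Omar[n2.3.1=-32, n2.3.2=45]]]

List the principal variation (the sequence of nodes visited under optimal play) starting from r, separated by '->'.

n1.1 (Omar): max(14, 24, 84) = 84
n1.2 (Omar): max(80, -66, 19) = 80
n1.3 (Omar): max(-93, 79) = 79
n1 (Jamal): min(84, 80, 79) = 79
n2.1 (Omar): max(72, -60) = 72
n2.2 (Omar): max(46, -49) = 46
n2.3 (Omar): max(-32, 45) = 45
n2 (Jamal): min(72, 46, 45) = 45
r (Omar): max(79, 45) = 79
At r, Omar picks n1 (highest: 79).
At n1, Jamal picks n1.3 (lowest: 79).
At n1.3, Omar picks n1.3.2 (highest: 79).
Terminal value 79.

r -> n1 -> n1.3 -> n1.3.2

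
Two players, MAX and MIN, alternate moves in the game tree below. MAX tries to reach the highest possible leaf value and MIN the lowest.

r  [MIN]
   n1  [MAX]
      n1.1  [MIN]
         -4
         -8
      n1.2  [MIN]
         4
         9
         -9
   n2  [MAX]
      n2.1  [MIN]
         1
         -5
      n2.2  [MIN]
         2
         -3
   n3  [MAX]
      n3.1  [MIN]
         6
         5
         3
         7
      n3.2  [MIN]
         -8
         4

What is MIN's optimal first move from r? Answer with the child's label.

n1

n1.1 (MIN): min(-4, -8) = -8
n1.2 (MIN): min(4, 9, -9) = -9
n1 (MAX): max(-8, -9) = -8
n2.1 (MIN): min(1, -5) = -5
n2.2 (MIN): min(2, -3) = -3
n2 (MAX): max(-5, -3) = -3
n3.1 (MIN): min(6, 5, 3, 7) = 3
n3.2 (MIN): min(-8, 4) = -8
n3 (MAX): max(3, -8) = 3
r (MIN): min(-8, -3, 3) = -8
MIN at r wants the lowest of {n1=-8, n2=-3, n3=3}, so chooses n1.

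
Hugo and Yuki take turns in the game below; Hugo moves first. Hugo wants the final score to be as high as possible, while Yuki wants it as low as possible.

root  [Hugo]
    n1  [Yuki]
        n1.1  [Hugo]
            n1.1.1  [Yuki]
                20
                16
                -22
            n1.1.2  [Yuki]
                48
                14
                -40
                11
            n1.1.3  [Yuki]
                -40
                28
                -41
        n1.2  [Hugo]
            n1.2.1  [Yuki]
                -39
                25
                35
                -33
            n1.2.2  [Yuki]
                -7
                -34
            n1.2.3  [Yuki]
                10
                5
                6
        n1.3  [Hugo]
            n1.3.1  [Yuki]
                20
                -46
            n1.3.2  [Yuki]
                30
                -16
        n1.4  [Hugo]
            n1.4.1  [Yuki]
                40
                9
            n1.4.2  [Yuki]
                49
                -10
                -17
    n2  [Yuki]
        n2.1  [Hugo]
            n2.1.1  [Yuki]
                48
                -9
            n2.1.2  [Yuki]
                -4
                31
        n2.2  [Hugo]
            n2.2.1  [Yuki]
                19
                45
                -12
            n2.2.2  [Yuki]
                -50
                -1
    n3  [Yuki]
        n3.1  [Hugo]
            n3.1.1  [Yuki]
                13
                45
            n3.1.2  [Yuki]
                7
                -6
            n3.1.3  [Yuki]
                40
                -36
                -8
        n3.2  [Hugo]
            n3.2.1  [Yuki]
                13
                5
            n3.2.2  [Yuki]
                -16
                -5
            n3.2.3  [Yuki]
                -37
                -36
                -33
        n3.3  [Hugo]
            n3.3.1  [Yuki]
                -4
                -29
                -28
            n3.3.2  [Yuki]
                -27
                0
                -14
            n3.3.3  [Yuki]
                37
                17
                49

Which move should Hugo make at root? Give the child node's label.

n3

n1.1.1 (Yuki): min(20, 16, -22) = -22
n1.1.2 (Yuki): min(48, 14, -40, 11) = -40
n1.1.3 (Yuki): min(-40, 28, -41) = -41
n1.1 (Hugo): max(-22, -40, -41) = -22
n1.2.1 (Yuki): min(-39, 25, 35, -33) = -39
n1.2.2 (Yuki): min(-7, -34) = -34
n1.2.3 (Yuki): min(10, 5, 6) = 5
n1.2 (Hugo): max(-39, -34, 5) = 5
n1.3.1 (Yuki): min(20, -46) = -46
n1.3.2 (Yuki): min(30, -16) = -16
n1.3 (Hugo): max(-46, -16) = -16
n1.4.1 (Yuki): min(40, 9) = 9
n1.4.2 (Yuki): min(49, -10, -17) = -17
n1.4 (Hugo): max(9, -17) = 9
n1 (Yuki): min(-22, 5, -16, 9) = -22
n2.1.1 (Yuki): min(48, -9) = -9
n2.1.2 (Yuki): min(-4, 31) = -4
n2.1 (Hugo): max(-9, -4) = -4
n2.2.1 (Yuki): min(19, 45, -12) = -12
n2.2.2 (Yuki): min(-50, -1) = -50
n2.2 (Hugo): max(-12, -50) = -12
n2 (Yuki): min(-4, -12) = -12
n3.1.1 (Yuki): min(13, 45) = 13
n3.1.2 (Yuki): min(7, -6) = -6
n3.1.3 (Yuki): min(40, -36, -8) = -36
n3.1 (Hugo): max(13, -6, -36) = 13
n3.2.1 (Yuki): min(13, 5) = 5
n3.2.2 (Yuki): min(-16, -5) = -16
n3.2.3 (Yuki): min(-37, -36, -33) = -37
n3.2 (Hugo): max(5, -16, -37) = 5
n3.3.1 (Yuki): min(-4, -29, -28) = -29
n3.3.2 (Yuki): min(-27, 0, -14) = -27
n3.3.3 (Yuki): min(37, 17, 49) = 17
n3.3 (Hugo): max(-29, -27, 17) = 17
n3 (Yuki): min(13, 5, 17) = 5
root (Hugo): max(-22, -12, 5) = 5
Hugo at root wants the highest of {n1=-22, n2=-12, n3=5}, so chooses n3.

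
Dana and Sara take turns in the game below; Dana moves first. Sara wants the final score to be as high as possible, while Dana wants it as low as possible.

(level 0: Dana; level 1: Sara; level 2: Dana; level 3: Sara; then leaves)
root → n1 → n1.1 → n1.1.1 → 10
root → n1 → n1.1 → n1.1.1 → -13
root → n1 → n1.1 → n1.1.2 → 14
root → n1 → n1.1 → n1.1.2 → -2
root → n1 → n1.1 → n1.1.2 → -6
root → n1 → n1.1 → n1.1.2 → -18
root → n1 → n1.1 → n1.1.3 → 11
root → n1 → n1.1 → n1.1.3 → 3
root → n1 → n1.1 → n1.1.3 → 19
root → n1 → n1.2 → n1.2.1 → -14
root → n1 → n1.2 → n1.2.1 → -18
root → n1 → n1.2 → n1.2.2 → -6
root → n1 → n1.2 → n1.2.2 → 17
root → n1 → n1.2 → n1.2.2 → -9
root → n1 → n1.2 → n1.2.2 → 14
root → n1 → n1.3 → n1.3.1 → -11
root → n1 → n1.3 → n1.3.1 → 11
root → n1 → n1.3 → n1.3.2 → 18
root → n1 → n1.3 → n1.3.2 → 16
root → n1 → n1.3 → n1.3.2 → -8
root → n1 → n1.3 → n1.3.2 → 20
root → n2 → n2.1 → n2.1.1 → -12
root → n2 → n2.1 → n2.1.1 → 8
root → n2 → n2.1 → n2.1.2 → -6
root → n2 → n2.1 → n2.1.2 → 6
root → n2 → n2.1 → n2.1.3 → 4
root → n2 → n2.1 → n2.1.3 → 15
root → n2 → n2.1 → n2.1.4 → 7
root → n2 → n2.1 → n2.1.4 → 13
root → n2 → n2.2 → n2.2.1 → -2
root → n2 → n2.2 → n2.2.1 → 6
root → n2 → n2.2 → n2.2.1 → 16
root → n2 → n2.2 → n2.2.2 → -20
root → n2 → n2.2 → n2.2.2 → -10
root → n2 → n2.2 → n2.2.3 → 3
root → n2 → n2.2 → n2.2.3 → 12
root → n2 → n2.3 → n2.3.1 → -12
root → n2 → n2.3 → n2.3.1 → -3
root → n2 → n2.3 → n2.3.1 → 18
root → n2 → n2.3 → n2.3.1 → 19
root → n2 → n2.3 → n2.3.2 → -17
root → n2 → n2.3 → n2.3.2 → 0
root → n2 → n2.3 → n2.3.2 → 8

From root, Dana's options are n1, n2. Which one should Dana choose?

n2

n1.1.1 (Sara): max(10, -13) = 10
n1.1.2 (Sara): max(14, -2, -6, -18) = 14
n1.1.3 (Sara): max(11, 3, 19) = 19
n1.1 (Dana): min(10, 14, 19) = 10
n1.2.1 (Sara): max(-14, -18) = -14
n1.2.2 (Sara): max(-6, 17, -9, 14) = 17
n1.2 (Dana): min(-14, 17) = -14
n1.3.1 (Sara): max(-11, 11) = 11
n1.3.2 (Sara): max(18, 16, -8, 20) = 20
n1.3 (Dana): min(11, 20) = 11
n1 (Sara): max(10, -14, 11) = 11
n2.1.1 (Sara): max(-12, 8) = 8
n2.1.2 (Sara): max(-6, 6) = 6
n2.1.3 (Sara): max(4, 15) = 15
n2.1.4 (Sara): max(7, 13) = 13
n2.1 (Dana): min(8, 6, 15, 13) = 6
n2.2.1 (Sara): max(-2, 6, 16) = 16
n2.2.2 (Sara): max(-20, -10) = -10
n2.2.3 (Sara): max(3, 12) = 12
n2.2 (Dana): min(16, -10, 12) = -10
n2.3.1 (Sara): max(-12, -3, 18, 19) = 19
n2.3.2 (Sara): max(-17, 0, 8) = 8
n2.3 (Dana): min(19, 8) = 8
n2 (Sara): max(6, -10, 8) = 8
root (Dana): min(11, 8) = 8
Dana at root wants the lowest of {n1=11, n2=8}, so chooses n2.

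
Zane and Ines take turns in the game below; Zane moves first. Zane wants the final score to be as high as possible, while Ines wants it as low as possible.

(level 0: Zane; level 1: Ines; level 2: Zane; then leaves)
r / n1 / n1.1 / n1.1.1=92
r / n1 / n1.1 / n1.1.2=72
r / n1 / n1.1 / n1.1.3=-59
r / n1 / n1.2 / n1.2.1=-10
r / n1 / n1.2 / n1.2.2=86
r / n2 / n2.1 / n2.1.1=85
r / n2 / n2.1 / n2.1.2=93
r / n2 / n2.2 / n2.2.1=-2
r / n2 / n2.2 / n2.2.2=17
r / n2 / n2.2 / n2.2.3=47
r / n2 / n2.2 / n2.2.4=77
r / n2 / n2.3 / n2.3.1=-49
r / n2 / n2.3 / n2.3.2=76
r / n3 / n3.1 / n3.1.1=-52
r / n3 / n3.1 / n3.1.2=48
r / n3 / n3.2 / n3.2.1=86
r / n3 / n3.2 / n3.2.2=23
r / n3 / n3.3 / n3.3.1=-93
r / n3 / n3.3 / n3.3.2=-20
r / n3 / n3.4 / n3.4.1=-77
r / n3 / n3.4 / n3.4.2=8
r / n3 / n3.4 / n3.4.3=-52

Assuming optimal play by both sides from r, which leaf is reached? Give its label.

n1.1 (Zane): max(92, 72, -59) = 92
n1.2 (Zane): max(-10, 86) = 86
n1 (Ines): min(92, 86) = 86
n2.1 (Zane): max(85, 93) = 93
n2.2 (Zane): max(-2, 17, 47, 77) = 77
n2.3 (Zane): max(-49, 76) = 76
n2 (Ines): min(93, 77, 76) = 76
n3.1 (Zane): max(-52, 48) = 48
n3.2 (Zane): max(86, 23) = 86
n3.3 (Zane): max(-93, -20) = -20
n3.4 (Zane): max(-77, 8, -52) = 8
n3 (Ines): min(48, 86, -20, 8) = -20
r (Zane): max(86, 76, -20) = 86
At r, Zane picks n1 (highest: 86).
At n1, Ines picks n1.2 (lowest: 86).
At n1.2, Zane picks n1.2.2 (highest: 86).
Terminal value 86.

n1.2.2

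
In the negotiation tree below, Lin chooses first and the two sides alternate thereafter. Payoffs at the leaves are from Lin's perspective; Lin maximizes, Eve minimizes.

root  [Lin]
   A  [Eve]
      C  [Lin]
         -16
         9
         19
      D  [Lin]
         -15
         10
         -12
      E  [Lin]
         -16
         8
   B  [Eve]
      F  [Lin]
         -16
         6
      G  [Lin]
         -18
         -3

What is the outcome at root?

8

C (Lin): max(-16, 9, 19) = 19
D (Lin): max(-15, 10, -12) = 10
E (Lin): max(-16, 8) = 8
A (Eve): min(19, 10, 8) = 8
F (Lin): max(-16, 6) = 6
G (Lin): max(-18, -3) = -3
B (Eve): min(6, -3) = -3
root (Lin): max(8, -3) = 8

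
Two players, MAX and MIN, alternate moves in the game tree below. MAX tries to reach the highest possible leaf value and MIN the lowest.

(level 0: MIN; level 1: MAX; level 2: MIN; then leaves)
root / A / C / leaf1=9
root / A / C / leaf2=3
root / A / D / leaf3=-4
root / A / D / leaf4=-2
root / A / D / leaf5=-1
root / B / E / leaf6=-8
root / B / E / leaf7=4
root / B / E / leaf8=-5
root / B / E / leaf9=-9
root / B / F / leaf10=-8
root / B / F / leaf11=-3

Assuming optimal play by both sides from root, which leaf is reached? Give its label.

C (MIN): min(9, 3) = 3
D (MIN): min(-4, -2, -1) = -4
A (MAX): max(3, -4) = 3
E (MIN): min(-8, 4, -5, -9) = -9
F (MIN): min(-8, -3) = -8
B (MAX): max(-9, -8) = -8
root (MIN): min(3, -8) = -8
At root, MIN picks B (lowest: -8).
At B, MAX picks F (highest: -8).
At F, MIN picks leaf10 (lowest: -8).
Terminal value -8.

leaf10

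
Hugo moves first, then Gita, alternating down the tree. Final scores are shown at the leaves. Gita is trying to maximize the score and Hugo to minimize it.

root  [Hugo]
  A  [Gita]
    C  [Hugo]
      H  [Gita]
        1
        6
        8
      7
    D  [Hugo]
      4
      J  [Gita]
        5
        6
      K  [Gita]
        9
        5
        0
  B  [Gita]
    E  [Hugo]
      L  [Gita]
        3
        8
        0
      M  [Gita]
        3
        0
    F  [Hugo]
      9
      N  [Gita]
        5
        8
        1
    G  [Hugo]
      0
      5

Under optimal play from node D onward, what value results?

4

J (Gita): max(5, 6) = 6
K (Gita): max(9, 5, 0) = 9
D (Hugo): min(4, 6, 9) = 4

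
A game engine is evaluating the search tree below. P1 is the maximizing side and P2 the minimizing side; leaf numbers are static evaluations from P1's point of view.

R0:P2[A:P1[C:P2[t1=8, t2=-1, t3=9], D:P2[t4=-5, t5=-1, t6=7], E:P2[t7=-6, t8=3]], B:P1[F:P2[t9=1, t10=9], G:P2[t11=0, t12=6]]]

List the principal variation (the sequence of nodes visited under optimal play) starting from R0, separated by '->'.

R0 -> A -> C -> t2

C (P2): min(8, -1, 9) = -1
D (P2): min(-5, -1, 7) = -5
E (P2): min(-6, 3) = -6
A (P1): max(-1, -5, -6) = -1
F (P2): min(1, 9) = 1
G (P2): min(0, 6) = 0
B (P1): max(1, 0) = 1
R0 (P2): min(-1, 1) = -1
At R0, P2 picks A (lowest: -1).
At A, P1 picks C (highest: -1).
At C, P2 picks t2 (lowest: -1).
Terminal value -1.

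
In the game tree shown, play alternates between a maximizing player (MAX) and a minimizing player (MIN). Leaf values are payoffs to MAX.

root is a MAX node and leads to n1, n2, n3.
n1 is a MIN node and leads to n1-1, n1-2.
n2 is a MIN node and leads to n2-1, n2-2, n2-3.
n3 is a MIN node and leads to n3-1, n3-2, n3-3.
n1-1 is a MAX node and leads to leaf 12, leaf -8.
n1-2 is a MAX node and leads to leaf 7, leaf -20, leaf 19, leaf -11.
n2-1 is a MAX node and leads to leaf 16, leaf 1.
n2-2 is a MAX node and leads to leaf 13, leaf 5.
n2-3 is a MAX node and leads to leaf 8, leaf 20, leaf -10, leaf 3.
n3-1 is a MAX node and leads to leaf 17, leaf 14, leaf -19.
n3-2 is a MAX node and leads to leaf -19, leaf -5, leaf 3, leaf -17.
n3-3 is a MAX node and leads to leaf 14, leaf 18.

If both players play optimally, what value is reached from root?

n1-1 (MAX): max(12, -8) = 12
n1-2 (MAX): max(7, -20, 19, -11) = 19
n1 (MIN): min(12, 19) = 12
n2-1 (MAX): max(16, 1) = 16
n2-2 (MAX): max(13, 5) = 13
n2-3 (MAX): max(8, 20, -10, 3) = 20
n2 (MIN): min(16, 13, 20) = 13
n3-1 (MAX): max(17, 14, -19) = 17
n3-2 (MAX): max(-19, -5, 3, -17) = 3
n3-3 (MAX): max(14, 18) = 18
n3 (MIN): min(17, 3, 18) = 3
root (MAX): max(12, 13, 3) = 13

13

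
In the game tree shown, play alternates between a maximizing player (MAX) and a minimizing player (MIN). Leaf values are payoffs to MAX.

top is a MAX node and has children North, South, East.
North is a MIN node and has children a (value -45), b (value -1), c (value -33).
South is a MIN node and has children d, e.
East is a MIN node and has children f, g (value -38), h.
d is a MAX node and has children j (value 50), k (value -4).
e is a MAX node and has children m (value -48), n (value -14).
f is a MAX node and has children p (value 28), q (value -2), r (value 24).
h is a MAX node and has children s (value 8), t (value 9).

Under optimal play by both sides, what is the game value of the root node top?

-14

North (MIN): min(-45, -1, -33) = -45
d (MAX): max(50, -4) = 50
e (MAX): max(-48, -14) = -14
South (MIN): min(50, -14) = -14
f (MAX): max(28, -2, 24) = 28
h (MAX): max(8, 9) = 9
East (MIN): min(28, -38, 9) = -38
top (MAX): max(-45, -14, -38) = -14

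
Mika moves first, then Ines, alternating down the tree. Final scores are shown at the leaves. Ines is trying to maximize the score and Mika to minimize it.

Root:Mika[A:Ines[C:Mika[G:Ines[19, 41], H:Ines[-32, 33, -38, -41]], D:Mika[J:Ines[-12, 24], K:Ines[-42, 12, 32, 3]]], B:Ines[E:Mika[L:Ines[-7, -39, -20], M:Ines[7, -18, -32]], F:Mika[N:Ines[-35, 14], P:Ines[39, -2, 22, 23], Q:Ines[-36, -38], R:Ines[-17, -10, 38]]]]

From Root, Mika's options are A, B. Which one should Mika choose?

B

G (Ines): max(19, 41) = 41
H (Ines): max(-32, 33, -38, -41) = 33
C (Mika): min(41, 33) = 33
J (Ines): max(-12, 24) = 24
K (Ines): max(-42, 12, 32, 3) = 32
D (Mika): min(24, 32) = 24
A (Ines): max(33, 24) = 33
L (Ines): max(-7, -39, -20) = -7
M (Ines): max(7, -18, -32) = 7
E (Mika): min(-7, 7) = -7
N (Ines): max(-35, 14) = 14
P (Ines): max(39, -2, 22, 23) = 39
Q (Ines): max(-36, -38) = -36
R (Ines): max(-17, -10, 38) = 38
F (Mika): min(14, 39, -36, 38) = -36
B (Ines): max(-7, -36) = -7
Root (Mika): min(33, -7) = -7
Mika at Root wants the lowest of {A=33, B=-7}, so chooses B.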